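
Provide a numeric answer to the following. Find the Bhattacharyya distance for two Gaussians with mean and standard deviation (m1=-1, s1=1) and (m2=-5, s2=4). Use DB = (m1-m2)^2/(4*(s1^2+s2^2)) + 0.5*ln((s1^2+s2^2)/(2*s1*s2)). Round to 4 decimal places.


Bhattacharyya distance between two Gaussians:
DB = (m1-m2)^2/(4*(s1^2+s2^2)) + (1/2)*ln((s1^2+s2^2)/(2*s1*s2)).
(m1-m2)^2 = (4)^2 = 16.
s1^2+s2^2 = 1 + 16 = 17.
term1 = 16/68 = 0.235294.
term2 = 0.5*ln(17/8.0) = 0.376886.
DB = 0.235294 + 0.376886 = 0.6122

0.6122


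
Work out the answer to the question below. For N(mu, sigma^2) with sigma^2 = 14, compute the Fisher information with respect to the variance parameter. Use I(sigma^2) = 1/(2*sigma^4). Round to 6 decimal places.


Fisher information for variance: I(sigma^2) = 1/(2*sigma^4).
sigma^2 = 14, so sigma^4 = 196.
I = 1/(2*196) = 1/392 = 0.002551

0.002551


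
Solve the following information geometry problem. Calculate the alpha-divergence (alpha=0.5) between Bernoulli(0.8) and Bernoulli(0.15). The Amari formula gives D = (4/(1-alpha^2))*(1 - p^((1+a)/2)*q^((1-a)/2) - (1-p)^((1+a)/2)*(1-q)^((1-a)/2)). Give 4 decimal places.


Amari alpha-divergence:
D = (4/(1-alpha^2))*(1 - p^((1+a)/2)*q^((1-a)/2) - (1-p)^((1+a)/2)*(1-q)^((1-a)/2)).
alpha = 0.5, p = 0.8, q = 0.15.
e1 = (1+alpha)/2 = 0.75, e2 = (1-alpha)/2 = 0.25.
t1 = p^e1 * q^e2 = 0.8^0.75 * 0.15^0.25 = 0.52643.
t2 = (1-p)^e1 * (1-q)^e2 = 0.2^0.75 * 0.85^0.25 = 0.287162.
4/(1-alpha^2) = 5.333333.
D = 5.333333*(1 - 0.52643 - 0.287162) = 0.9942

0.9942


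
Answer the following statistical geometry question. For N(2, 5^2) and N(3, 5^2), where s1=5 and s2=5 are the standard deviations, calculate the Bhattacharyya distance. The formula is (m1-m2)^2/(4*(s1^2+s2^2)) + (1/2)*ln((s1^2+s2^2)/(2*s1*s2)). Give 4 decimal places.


Bhattacharyya distance between two Gaussians:
DB = (m1-m2)^2/(4*(s1^2+s2^2)) + (1/2)*ln((s1^2+s2^2)/(2*s1*s2)).
(m1-m2)^2 = (-1)^2 = 1.
s1^2+s2^2 = 25 + 25 = 50.
term1 = 1/200 = 0.005.
term2 = 0.5*ln(50/50.0) = 0.0.
DB = 0.005 + 0.0 = 0.0050

0.0050


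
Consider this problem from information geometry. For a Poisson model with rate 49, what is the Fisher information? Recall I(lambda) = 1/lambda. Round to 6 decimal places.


Fisher information for Poisson: I(lambda) = 1/lambda.
lambda = 49.
I(lambda) = 1/49 = 0.020408

0.020408


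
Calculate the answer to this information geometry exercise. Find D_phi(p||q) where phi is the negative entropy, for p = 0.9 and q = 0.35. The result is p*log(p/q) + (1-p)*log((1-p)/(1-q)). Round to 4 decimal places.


Bregman divergence with negative entropy generator:
D = p*log(p/q) + (1-p)*log((1-p)/(1-q)).
p = 0.9, q = 0.35.
p*log(p/q) = 0.9*log(0.9/0.35) = 0.850015.
(1-p)*log((1-p)/(1-q)) = 0.1*log(0.1/0.65) = -0.18718.
D = 0.850015 + -0.18718 = 0.6628

0.6628


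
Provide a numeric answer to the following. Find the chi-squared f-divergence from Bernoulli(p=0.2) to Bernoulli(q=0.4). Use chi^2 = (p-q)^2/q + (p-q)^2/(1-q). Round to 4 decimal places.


Chi-squared divergence between Bernoulli distributions:
chi^2 = (p-q)^2/q + (p-q)^2/(1-q).
p = 0.2, q = 0.4, p-q = -0.2.
(p-q)^2 = 0.04.
term1 = 0.04/0.4 = 0.1.
term2 = 0.04/0.6 = 0.066667.
chi^2 = 0.1 + 0.066667 = 0.1667

0.1667


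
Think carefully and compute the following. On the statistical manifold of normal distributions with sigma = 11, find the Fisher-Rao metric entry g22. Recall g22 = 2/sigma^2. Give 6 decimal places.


For the 2-parameter normal family, the Fisher metric has:
  g11 = 1/sigma^2, g22 = 2/sigma^2.
sigma = 11, sigma^2 = 121.
g22 = 0.016529

0.016529


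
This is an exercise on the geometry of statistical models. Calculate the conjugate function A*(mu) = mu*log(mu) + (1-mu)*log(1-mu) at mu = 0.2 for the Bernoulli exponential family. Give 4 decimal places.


Legendre transform for Bernoulli:
A*(mu) = mu*log(mu) + (1-mu)*log(1-mu).
mu = 0.2, 1-mu = 0.8.
mu*log(mu) = 0.2*log(0.2) = -0.321888.
(1-mu)*log(1-mu) = 0.8*log(0.8) = -0.178515.
A* = -0.321888 + -0.178515 = -0.5004

-0.5004


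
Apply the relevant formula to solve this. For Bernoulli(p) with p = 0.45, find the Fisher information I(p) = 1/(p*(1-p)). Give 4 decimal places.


For Bernoulli(p), Fisher information is I(p) = 1/(p*(1-p)).
p = 0.45, 1-p = 0.55.
p*(1-p) = 0.2475.
I(p) = 1/0.2475 = 4.0404

4.0404


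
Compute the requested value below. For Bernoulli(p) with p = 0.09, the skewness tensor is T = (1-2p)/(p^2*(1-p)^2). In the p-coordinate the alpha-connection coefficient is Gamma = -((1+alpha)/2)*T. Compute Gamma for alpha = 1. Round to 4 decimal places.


Skewness (Amari-Chentsov) tensor: T = (1-2p)/(p^2*(1-p)^2).
p = 0.09, 1-2p = 0.82, p^2 = 0.0081, (1-p)^2 = 0.8281.
T = 0.82/(0.0081 * 0.8281) = 122.249206.
In the p-coordinate, Gamma^(alpha) = Gamma^(0) - (alpha/2)*T with Gamma^(0) = (1/2)*g'(p) = -T/2,
so Gamma^(alpha) = -((1+alpha)/2)*T.
alpha = 1, -(1+alpha)/2 = -1.0.
Gamma = -1.0 * 122.249206 = -122.2492

-122.2492


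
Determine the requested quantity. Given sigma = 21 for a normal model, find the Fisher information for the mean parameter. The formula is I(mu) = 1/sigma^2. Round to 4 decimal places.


The Fisher information for the mean of a normal distribution is I(mu) = 1/sigma^2.
sigma = 21, so sigma^2 = 441.
I(mu) = 1/441 = 0.0023

0.0023


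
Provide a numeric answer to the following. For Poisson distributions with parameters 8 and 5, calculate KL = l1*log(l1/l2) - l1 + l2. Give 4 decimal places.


KL divergence for Poisson:
KL = l1*log(l1/l2) - l1 + l2.
l1 = 8, l2 = 5.
log(8/5) = 0.470004.
l1*log(l1/l2) = 8 * 0.470004 = 3.760029.
KL = 3.760029 - 8 + 5 = 0.7600

0.7600


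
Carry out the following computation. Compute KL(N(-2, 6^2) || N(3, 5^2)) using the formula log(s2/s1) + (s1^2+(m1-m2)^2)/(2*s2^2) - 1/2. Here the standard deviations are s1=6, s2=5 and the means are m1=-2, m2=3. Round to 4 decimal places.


KL divergence between normal distributions:
KL = log(s2/s1) + (s1^2 + (m1-m2)^2)/(2*s2^2) - 1/2.
log(5/6) = -0.182322.
(6^2 + (-2-3)^2)/(2*5^2) = (36 + 25)/50 = 1.22.
KL = -0.182322 + 1.22 - 0.5 = 0.5377

0.5377


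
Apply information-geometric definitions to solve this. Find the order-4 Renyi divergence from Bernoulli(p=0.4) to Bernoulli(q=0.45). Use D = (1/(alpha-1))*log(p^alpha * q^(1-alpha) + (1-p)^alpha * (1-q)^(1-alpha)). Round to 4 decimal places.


Renyi divergence of order alpha between Bernoulli distributions:
D = (1/(alpha-1))*log(p^alpha * q^(1-alpha) + (1-p)^alpha * (1-q)^(1-alpha)).
alpha = 4, p = 0.4, q = 0.45.
p^alpha * q^(1-alpha) = 0.4^4 * 0.45^-3 = 0.280933.
(1-p)^alpha * (1-q)^(1-alpha) = 0.6^4 * 0.55^-3 = 0.778963.
sum = 0.280933 + 0.778963 = 1.059896.
D = (1/3)*log(1.059896) = 0.0194

0.0194


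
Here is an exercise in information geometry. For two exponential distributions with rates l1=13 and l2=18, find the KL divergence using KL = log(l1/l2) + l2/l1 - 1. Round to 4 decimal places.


KL divergence for exponential family:
KL = log(l1/l2) + l2/l1 - 1.
log(13/18) = -0.325422.
18/13 = 1.384615.
KL = -0.325422 + 1.384615 - 1 = 0.0592

0.0592


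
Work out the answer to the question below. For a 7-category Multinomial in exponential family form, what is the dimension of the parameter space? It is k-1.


Exponential family dimension calculation:
For Multinomial with k=7 categories, dim = k-1 = 6.

6


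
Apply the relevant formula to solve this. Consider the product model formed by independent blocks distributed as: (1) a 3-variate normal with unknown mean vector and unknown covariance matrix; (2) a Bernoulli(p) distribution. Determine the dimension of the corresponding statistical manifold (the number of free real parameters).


The dimension of a statistical manifold equals the number of free
(independent) real parameters of the model. For a product of independent
blocks the parameter counts add.
- 3-variate normal: 3 (mean) + 3*4/2 = 6 (symmetric covariance) = 9.
- Bernoulli (p): 1.
Total = 9 + 1 = 10.
Dimension = 10

10


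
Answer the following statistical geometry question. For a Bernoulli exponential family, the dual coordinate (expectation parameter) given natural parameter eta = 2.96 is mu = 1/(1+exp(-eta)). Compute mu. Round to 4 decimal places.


Dual coordinate (expectation parameter) for Bernoulli:
mu = 1/(1+exp(-eta)).
eta = 2.96.
exp(-eta) = exp(-2.96) = 0.051819.
mu = 1/(1+0.051819) = 0.9507

0.9507


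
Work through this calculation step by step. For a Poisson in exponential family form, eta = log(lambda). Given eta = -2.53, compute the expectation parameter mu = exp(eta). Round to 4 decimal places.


Expectation parameter for Poisson exponential family:
mu = exp(eta).
eta = -2.53.
mu = exp(-2.53) = 0.0797

0.0797


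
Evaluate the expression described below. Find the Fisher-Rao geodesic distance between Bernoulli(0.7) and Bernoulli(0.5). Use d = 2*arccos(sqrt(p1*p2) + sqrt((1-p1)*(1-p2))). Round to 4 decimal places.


Geodesic distance on Bernoulli manifold:
d(p1,p2) = 2*arccos(sqrt(p1*p2) + sqrt((1-p1)*(1-p2))).
sqrt(p1*p2) = sqrt(0.7*0.5) = 0.591608.
sqrt((1-p1)*(1-p2)) = sqrt(0.3*0.5) = 0.387298.
arg = 0.591608 + 0.387298 = 0.978906.
d = 2*arccos(0.978906) = 0.4115

0.4115


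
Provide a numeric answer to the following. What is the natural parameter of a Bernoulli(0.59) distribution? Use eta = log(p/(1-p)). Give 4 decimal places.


Natural parameter for Bernoulli: eta = log(p/(1-p)).
p = 0.59, 1-p = 0.41.
p/(1-p) = 1.439024.
eta = log(1.439024) = 0.3640

0.3640


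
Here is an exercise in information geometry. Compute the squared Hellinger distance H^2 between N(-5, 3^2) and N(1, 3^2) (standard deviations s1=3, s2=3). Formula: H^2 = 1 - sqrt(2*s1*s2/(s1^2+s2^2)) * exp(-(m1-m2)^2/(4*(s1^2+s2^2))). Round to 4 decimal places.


Squared Hellinger distance for Gaussians:
H^2 = 1 - sqrt(2*s1*s2/(s1^2+s2^2)) * exp(-(m1-m2)^2/(4*(s1^2+s2^2))).
s1^2 = 9, s2^2 = 9, s1^2+s2^2 = 18.
sqrt(2*3*3/(18)) = 1.0.
(m1-m2)^2 = (-6)^2 = 36.
exp(-36/(4*18)) = exp(-0.5) = 0.606531.
H^2 = 1 - 1.0*0.606531 = 0.3935

0.3935


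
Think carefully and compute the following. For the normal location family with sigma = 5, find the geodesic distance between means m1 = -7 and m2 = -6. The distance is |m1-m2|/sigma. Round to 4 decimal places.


On the fixed-variance normal subfamily, geodesic distance = |m1-m2|/sigma.
|-7 - -6| = 1.
sigma = 5.
d = 1/5 = 0.2000

0.2000


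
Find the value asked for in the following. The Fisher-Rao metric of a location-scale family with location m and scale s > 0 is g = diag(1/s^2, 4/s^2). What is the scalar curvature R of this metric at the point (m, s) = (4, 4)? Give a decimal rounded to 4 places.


The metric has the form g = (A dm^2 + B ds^2)/s^2 with A = 1, B = 4.
Substitute u = sqrt(A/B)*m: g = B*(du^2 + ds^2)/s^2, i.e. B times the
Poincare upper half-plane metric, which has constant Gaussian curvature -1.
Scaling a 2D metric by a constant c divides the Gaussian curvature by c,
so K = -1/B = -1/(4) = -0.2500 everywhere (the point (m, s) = (4, 4) is irrelevant:
the curvature is constant).
Scalar curvature in dimension 2: R = 2K = -2/(4) = -0.5000.

-0.5000


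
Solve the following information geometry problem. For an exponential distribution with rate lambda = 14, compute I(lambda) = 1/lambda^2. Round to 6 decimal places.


Fisher information for exponential: I(lambda) = 1/lambda^2.
lambda = 14, lambda^2 = 196.
I = 1/196 = 0.005102

0.005102


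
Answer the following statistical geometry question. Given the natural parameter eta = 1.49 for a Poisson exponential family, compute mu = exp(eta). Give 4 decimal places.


Expectation parameter for Poisson exponential family:
mu = exp(eta).
eta = 1.49.
mu = exp(1.49) = 4.4371

4.4371


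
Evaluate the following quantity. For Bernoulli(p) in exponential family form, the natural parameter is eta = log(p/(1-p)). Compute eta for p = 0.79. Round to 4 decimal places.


Natural parameter for Bernoulli: eta = log(p/(1-p)).
p = 0.79, 1-p = 0.21.
p/(1-p) = 3.761905.
eta = log(3.761905) = 1.3249

1.3249


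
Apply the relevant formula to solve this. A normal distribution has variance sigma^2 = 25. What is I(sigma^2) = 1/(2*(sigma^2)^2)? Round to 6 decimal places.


Fisher information for variance: I(sigma^2) = 1/(2*sigma^4).
sigma^2 = 25, so sigma^4 = 625.
I = 1/(2*625) = 1/1250 = 0.000800

0.000800


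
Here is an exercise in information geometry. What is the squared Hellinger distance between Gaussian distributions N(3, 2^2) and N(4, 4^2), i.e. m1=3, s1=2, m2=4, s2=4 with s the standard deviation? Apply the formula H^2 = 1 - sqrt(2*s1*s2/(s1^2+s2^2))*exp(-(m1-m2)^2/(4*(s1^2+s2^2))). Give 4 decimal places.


Squared Hellinger distance for Gaussians:
H^2 = 1 - sqrt(2*s1*s2/(s1^2+s2^2)) * exp(-(m1-m2)^2/(4*(s1^2+s2^2))).
s1^2 = 4, s2^2 = 16, s1^2+s2^2 = 20.
sqrt(2*2*4/(20)) = 0.894427.
(m1-m2)^2 = (-1)^2 = 1.
exp(-1/(4*20)) = exp(-0.0125) = 0.987578.
H^2 = 1 - 0.894427*0.987578 = 0.1167

0.1167


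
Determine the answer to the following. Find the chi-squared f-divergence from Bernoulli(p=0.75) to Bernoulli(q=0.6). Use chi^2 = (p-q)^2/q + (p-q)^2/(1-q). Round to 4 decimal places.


Chi-squared divergence between Bernoulli distributions:
chi^2 = (p-q)^2/q + (p-q)^2/(1-q).
p = 0.75, q = 0.6, p-q = 0.15.
(p-q)^2 = 0.0225.
term1 = 0.0225/0.6 = 0.0375.
term2 = 0.0225/0.4 = 0.05625.
chi^2 = 0.0375 + 0.05625 = 0.0938

0.0938


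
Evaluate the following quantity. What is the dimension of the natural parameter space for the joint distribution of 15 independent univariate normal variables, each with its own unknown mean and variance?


Exponential family dimension calculation:
Each univariate normal has two natural parameters (mu/sigma^2 and -1/(2 sigma^2)).
With 15 independent components, dim = 2 * 15 = 30.

30


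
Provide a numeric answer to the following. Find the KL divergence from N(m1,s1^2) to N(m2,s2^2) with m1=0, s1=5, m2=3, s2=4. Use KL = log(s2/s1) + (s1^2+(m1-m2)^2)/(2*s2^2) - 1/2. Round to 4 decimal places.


KL divergence between normal distributions:
KL = log(s2/s1) + (s1^2 + (m1-m2)^2)/(2*s2^2) - 1/2.
log(4/5) = -0.223144.
(5^2 + (0-3)^2)/(2*4^2) = (25 + 9)/32 = 1.0625.
KL = -0.223144 + 1.0625 - 0.5 = 0.3394

0.3394


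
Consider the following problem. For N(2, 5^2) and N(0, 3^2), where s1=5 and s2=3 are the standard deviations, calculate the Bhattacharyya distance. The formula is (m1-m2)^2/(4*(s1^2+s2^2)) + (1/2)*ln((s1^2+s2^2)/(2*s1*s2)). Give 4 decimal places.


Bhattacharyya distance between two Gaussians:
DB = (m1-m2)^2/(4*(s1^2+s2^2)) + (1/2)*ln((s1^2+s2^2)/(2*s1*s2)).
(m1-m2)^2 = (2)^2 = 4.
s1^2+s2^2 = 25 + 9 = 34.
term1 = 4/136 = 0.029412.
term2 = 0.5*ln(34/30.0) = 0.062582.
DB = 0.029412 + 0.062582 = 0.0920

0.0920


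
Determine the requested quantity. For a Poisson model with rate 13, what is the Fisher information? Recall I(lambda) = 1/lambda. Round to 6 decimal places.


Fisher information for Poisson: I(lambda) = 1/lambda.
lambda = 13.
I(lambda) = 1/13 = 0.076923

0.076923


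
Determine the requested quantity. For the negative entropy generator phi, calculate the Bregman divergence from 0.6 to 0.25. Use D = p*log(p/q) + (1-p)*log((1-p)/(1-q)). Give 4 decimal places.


Bregman divergence with negative entropy generator:
D = p*log(p/q) + (1-p)*log((1-p)/(1-q)).
p = 0.6, q = 0.25.
p*log(p/q) = 0.6*log(0.6/0.25) = 0.525281.
(1-p)*log((1-p)/(1-q)) = 0.4*log(0.4/0.75) = -0.251443.
D = 0.525281 + -0.251443 = 0.2738

0.2738


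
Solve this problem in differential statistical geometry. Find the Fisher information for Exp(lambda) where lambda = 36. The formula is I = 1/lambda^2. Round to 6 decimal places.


Fisher information for exponential: I(lambda) = 1/lambda^2.
lambda = 36, lambda^2 = 1296.
I = 1/1296 = 0.000772

0.000772


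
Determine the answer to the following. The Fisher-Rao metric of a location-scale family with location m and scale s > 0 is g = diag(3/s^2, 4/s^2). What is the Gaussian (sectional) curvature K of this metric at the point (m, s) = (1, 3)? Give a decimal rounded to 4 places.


The metric has the form g = (A dm^2 + B ds^2)/s^2 with A = 3, B = 4.
Substitute u = sqrt(A/B)*m: g = B*(du^2 + ds^2)/s^2, i.e. B times the
Poincare upper half-plane metric, which has constant Gaussian curvature -1.
Scaling a 2D metric by a constant c divides the Gaussian curvature by c,
so K = -1/B = -1/(4) = -0.2500 everywhere (the point (m, s) = (1, 3) is irrelevant:
the curvature is constant).
The requested Gaussian curvature is K = -0.2500.

-0.2500


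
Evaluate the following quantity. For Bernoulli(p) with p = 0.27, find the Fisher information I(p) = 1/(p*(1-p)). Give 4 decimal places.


For Bernoulli(p), Fisher information is I(p) = 1/(p*(1-p)).
p = 0.27, 1-p = 0.73.
p*(1-p) = 0.1971.
I(p) = 1/0.1971 = 5.0736

5.0736


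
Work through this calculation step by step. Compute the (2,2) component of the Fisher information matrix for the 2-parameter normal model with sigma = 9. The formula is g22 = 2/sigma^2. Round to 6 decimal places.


For the 2-parameter normal family, the Fisher metric has:
  g11 = 1/sigma^2, g22 = 2/sigma^2.
sigma = 9, sigma^2 = 81.
g22 = 0.024691

0.024691


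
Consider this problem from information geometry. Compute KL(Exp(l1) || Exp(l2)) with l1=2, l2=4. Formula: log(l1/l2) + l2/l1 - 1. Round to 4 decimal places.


KL divergence for exponential family:
KL = log(l1/l2) + l2/l1 - 1.
log(2/4) = -0.693147.
4/2 = 2.0.
KL = -0.693147 + 2.0 - 1 = 0.3069

0.3069


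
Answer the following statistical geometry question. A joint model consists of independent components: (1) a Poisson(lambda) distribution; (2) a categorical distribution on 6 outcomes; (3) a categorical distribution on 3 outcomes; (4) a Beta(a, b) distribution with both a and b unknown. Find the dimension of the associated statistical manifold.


The dimension of a statistical manifold equals the number of free
(independent) real parameters of the model. For a product of independent
blocks the parameter counts add.
- Poisson (lambda): 1.
- categorical on 6 outcomes (probabilities sum to 1): 6-1 = 5.
- categorical on 3 outcomes (probabilities sum to 1): 3-1 = 2.
- Beta (a, b): 2.
Total = 1 + 5 + 2 + 2 = 10.
Dimension = 10

10


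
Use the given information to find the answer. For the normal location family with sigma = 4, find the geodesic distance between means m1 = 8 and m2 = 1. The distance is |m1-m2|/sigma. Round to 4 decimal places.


On the fixed-variance normal subfamily, geodesic distance = |m1-m2|/sigma.
|8 - 1| = 7.
sigma = 4.
d = 7/4 = 1.7500

1.7500


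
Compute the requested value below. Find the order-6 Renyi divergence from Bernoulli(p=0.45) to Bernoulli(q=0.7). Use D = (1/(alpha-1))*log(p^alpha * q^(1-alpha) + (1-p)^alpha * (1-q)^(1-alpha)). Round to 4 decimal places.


Renyi divergence of order alpha between Bernoulli distributions:
D = (1/(alpha-1))*log(p^alpha * q^(1-alpha) + (1-p)^alpha * (1-q)^(1-alpha)).
alpha = 6, p = 0.45, q = 0.7.
p^alpha * q^(1-alpha) = 0.45^6 * 0.7^-5 = 0.049407.
(1-p)^alpha * (1-q)^(1-alpha) = 0.55^6 * 0.3^-5 = 11.39121.
sum = 0.049407 + 11.39121 = 11.440617.
D = (1/5)*log(11.440617) = 0.4874

0.4874


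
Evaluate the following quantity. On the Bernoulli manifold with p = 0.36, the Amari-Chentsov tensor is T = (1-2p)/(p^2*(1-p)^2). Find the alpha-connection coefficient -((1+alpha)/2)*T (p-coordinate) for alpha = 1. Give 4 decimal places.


Skewness (Amari-Chentsov) tensor: T = (1-2p)/(p^2*(1-p)^2).
p = 0.36, 1-2p = 0.28, p^2 = 0.1296, (1-p)^2 = 0.4096.
T = 0.28/(0.1296 * 0.4096) = 5.274643.
In the p-coordinate, Gamma^(alpha) = Gamma^(0) - (alpha/2)*T with Gamma^(0) = (1/2)*g'(p) = -T/2,
so Gamma^(alpha) = -((1+alpha)/2)*T.
alpha = 1, -(1+alpha)/2 = -1.0.
Gamma = -1.0 * 5.274643 = -5.2746

-5.2746


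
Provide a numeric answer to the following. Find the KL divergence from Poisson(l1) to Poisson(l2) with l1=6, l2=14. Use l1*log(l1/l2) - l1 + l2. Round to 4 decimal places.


KL divergence for Poisson:
KL = l1*log(l1/l2) - l1 + l2.
l1 = 6, l2 = 14.
log(6/14) = -0.847298.
l1*log(l1/l2) = 6 * -0.847298 = -5.083787.
KL = -5.083787 - 6 + 14 = 2.9162

2.9162


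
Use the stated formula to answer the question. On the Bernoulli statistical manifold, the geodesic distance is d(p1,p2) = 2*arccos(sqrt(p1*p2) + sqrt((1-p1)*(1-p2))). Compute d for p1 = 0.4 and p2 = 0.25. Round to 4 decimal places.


Geodesic distance on Bernoulli manifold:
d(p1,p2) = 2*arccos(sqrt(p1*p2) + sqrt((1-p1)*(1-p2))).
sqrt(p1*p2) = sqrt(0.4*0.25) = 0.316228.
sqrt((1-p1)*(1-p2)) = sqrt(0.6*0.75) = 0.67082.
arg = 0.316228 + 0.67082 = 0.987048.
d = 2*arccos(0.987048) = 0.3222

0.3222


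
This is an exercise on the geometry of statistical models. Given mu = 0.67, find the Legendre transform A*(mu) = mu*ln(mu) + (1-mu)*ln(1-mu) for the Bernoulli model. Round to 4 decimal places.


Legendre transform for Bernoulli:
A*(mu) = mu*log(mu) + (1-mu)*log(1-mu).
mu = 0.67, 1-mu = 0.33.
mu*log(mu) = 0.67*log(0.67) = -0.26832.
(1-mu)*log(1-mu) = 0.33*log(0.33) = -0.365859.
A* = -0.26832 + -0.365859 = -0.6342

-0.6342


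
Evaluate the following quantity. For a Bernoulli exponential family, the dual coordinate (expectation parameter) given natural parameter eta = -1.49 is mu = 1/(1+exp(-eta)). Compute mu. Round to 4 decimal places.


Dual coordinate (expectation parameter) for Bernoulli:
mu = 1/(1+exp(-eta)).
eta = -1.49.
exp(-eta) = exp(1.49) = 4.437096.
mu = 1/(1+4.437096) = 0.1839

0.1839


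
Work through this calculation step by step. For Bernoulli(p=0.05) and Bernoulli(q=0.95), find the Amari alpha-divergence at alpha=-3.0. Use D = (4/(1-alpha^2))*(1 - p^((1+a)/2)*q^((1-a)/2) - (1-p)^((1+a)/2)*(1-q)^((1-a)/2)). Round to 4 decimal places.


Amari alpha-divergence:
D = (4/(1-alpha^2))*(1 - p^((1+a)/2)*q^((1-a)/2) - (1-p)^((1+a)/2)*(1-q)^((1-a)/2)).
alpha = -3.0, p = 0.05, q = 0.95.
e1 = (1+alpha)/2 = -1.0, e2 = (1-alpha)/2 = 2.0.
t1 = p^e1 * q^e2 = 0.05^-1.0 * 0.95^2.0 = 18.05.
t2 = (1-p)^e1 * (1-q)^e2 = 0.95^-1.0 * 0.05^2.0 = 0.002632.
4/(1-alpha^2) = -0.5.
D = -0.5*(1 - 18.05 - 0.002632) = 8.5263

8.5263


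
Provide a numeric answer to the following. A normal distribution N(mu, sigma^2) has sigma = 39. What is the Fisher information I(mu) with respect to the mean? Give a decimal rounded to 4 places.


The Fisher information for the mean of a normal distribution is I(mu) = 1/sigma^2.
sigma = 39, so sigma^2 = 1521.
I(mu) = 1/1521 = 0.0007

0.0007


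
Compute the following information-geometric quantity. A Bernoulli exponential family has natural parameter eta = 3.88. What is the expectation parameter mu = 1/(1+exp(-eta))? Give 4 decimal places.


Dual coordinate (expectation parameter) for Bernoulli:
mu = 1/(1+exp(-eta)).
eta = 3.88.
exp(-eta) = exp(-3.88) = 0.020651.
mu = 1/(1+0.020651) = 0.9798

0.9798


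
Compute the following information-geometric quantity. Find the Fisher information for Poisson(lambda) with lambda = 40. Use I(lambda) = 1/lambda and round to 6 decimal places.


Fisher information for Poisson: I(lambda) = 1/lambda.
lambda = 40.
I(lambda) = 1/40 = 0.025000

0.025000


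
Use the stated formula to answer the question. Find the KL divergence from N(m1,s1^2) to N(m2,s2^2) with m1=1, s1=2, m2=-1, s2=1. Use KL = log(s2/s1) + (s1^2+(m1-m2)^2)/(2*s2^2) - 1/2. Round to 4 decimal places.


KL divergence between normal distributions:
KL = log(s2/s1) + (s1^2 + (m1-m2)^2)/(2*s2^2) - 1/2.
log(1/2) = -0.693147.
(2^2 + (1--1)^2)/(2*1^2) = (4 + 4)/2 = 4.0.
KL = -0.693147 + 4.0 - 0.5 = 2.8069

2.8069


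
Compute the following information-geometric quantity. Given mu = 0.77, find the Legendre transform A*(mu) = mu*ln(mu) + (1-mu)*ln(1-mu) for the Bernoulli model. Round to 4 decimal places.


Legendre transform for Bernoulli:
A*(mu) = mu*log(mu) + (1-mu)*log(1-mu).
mu = 0.77, 1-mu = 0.23.
mu*log(mu) = 0.77*log(0.77) = -0.201251.
(1-mu)*log(1-mu) = 0.23*log(0.23) = -0.338025.
A* = -0.201251 + -0.338025 = -0.5393

-0.5393


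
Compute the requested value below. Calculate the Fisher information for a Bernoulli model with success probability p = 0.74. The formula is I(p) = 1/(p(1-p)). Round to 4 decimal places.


For Bernoulli(p), Fisher information is I(p) = 1/(p*(1-p)).
p = 0.74, 1-p = 0.26.
p*(1-p) = 0.1924.
I(p) = 1/0.1924 = 5.1975

5.1975


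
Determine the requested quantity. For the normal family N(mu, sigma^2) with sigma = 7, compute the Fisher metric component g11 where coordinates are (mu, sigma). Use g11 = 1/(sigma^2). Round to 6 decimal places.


For the 2-parameter normal family, the Fisher metric has:
  g11 = 1/sigma^2, g22 = 2/sigma^2.
sigma = 7, sigma^2 = 49.
g11 = 0.020408

0.020408


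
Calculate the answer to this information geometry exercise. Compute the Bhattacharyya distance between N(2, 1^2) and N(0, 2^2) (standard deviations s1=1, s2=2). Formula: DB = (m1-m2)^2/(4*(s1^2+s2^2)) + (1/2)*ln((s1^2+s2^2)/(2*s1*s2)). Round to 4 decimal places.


Bhattacharyya distance between two Gaussians:
DB = (m1-m2)^2/(4*(s1^2+s2^2)) + (1/2)*ln((s1^2+s2^2)/(2*s1*s2)).
(m1-m2)^2 = (2)^2 = 4.
s1^2+s2^2 = 1 + 4 = 5.
term1 = 4/20 = 0.2.
term2 = 0.5*ln(5/4.0) = 0.111572.
DB = 0.2 + 0.111572 = 0.3116

0.3116


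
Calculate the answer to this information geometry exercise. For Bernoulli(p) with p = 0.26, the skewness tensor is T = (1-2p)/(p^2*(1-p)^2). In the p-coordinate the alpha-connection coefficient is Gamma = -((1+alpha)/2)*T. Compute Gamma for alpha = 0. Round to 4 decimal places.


Skewness (Amari-Chentsov) tensor: T = (1-2p)/(p^2*(1-p)^2).
p = 0.26, 1-2p = 0.48, p^2 = 0.0676, (1-p)^2 = 0.5476.
T = 0.48/(0.0676 * 0.5476) = 12.966749.
In the p-coordinate, Gamma^(alpha) = Gamma^(0) - (alpha/2)*T with Gamma^(0) = (1/2)*g'(p) = -T/2,
so Gamma^(alpha) = -((1+alpha)/2)*T.
alpha = 0, -(1+alpha)/2 = -0.5.
Gamma = -0.5 * 12.966749 = -6.4834

-6.4834


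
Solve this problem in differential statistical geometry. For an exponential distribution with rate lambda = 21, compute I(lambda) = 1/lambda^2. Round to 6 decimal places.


Fisher information for exponential: I(lambda) = 1/lambda^2.
lambda = 21, lambda^2 = 441.
I = 1/441 = 0.002268

0.002268


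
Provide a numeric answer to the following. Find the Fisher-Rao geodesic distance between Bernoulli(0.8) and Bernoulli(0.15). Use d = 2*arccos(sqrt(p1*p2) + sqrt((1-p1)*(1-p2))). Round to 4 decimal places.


Geodesic distance on Bernoulli manifold:
d(p1,p2) = 2*arccos(sqrt(p1*p2) + sqrt((1-p1)*(1-p2))).
sqrt(p1*p2) = sqrt(0.8*0.15) = 0.34641.
sqrt((1-p1)*(1-p2)) = sqrt(0.2*0.85) = 0.412311.
arg = 0.34641 + 0.412311 = 0.758721.
d = 2*arccos(0.758721) = 1.4189

1.4189


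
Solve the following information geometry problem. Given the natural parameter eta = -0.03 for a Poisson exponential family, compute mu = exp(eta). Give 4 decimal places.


Expectation parameter for Poisson exponential family:
mu = exp(eta).
eta = -0.03.
mu = exp(-0.03) = 0.9704

0.9704


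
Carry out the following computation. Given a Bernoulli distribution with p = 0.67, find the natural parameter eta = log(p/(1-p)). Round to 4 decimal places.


Natural parameter for Bernoulli: eta = log(p/(1-p)).
p = 0.67, 1-p = 0.33.
p/(1-p) = 2.030303.
eta = log(2.030303) = 0.7082

0.7082


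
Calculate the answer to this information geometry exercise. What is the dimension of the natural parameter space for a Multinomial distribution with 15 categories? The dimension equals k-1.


Exponential family dimension calculation:
For Multinomial with k=15 categories, dim = k-1 = 14.

14


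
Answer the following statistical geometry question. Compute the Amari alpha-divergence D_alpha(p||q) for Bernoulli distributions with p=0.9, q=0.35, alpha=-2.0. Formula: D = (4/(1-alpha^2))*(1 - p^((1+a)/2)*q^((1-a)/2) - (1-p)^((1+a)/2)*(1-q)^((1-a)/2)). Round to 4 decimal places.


Amari alpha-divergence:
D = (4/(1-alpha^2))*(1 - p^((1+a)/2)*q^((1-a)/2) - (1-p)^((1+a)/2)*(1-q)^((1-a)/2)).
alpha = -2.0, p = 0.9, q = 0.35.
e1 = (1+alpha)/2 = -0.5, e2 = (1-alpha)/2 = 1.5.
t1 = p^e1 * q^e2 = 0.9^-0.5 * 0.35^1.5 = 0.218263.
t2 = (1-p)^e1 * (1-q)^e2 = 0.1^-0.5 * 0.65^1.5 = 1.657181.
4/(1-alpha^2) = -1.333333.
D = -1.333333*(1 - 0.218263 - 1.657181) = 1.1673

1.1673


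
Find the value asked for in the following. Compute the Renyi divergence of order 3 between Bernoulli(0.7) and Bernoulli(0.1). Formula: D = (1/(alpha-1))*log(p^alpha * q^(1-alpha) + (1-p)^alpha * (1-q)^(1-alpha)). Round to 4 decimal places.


Renyi divergence of order alpha between Bernoulli distributions:
D = (1/(alpha-1))*log(p^alpha * q^(1-alpha) + (1-p)^alpha * (1-q)^(1-alpha)).
alpha = 3, p = 0.7, q = 0.1.
p^alpha * q^(1-alpha) = 0.7^3 * 0.1^-2 = 34.3.
(1-p)^alpha * (1-q)^(1-alpha) = 0.3^3 * 0.9^-2 = 0.033333.
sum = 34.3 + 0.033333 = 34.333333.
D = (1/2)*log(34.333333) = 1.7681

1.7681


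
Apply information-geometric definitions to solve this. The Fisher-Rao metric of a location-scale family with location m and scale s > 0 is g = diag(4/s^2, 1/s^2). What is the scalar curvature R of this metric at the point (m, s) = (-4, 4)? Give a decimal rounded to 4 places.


The metric has the form g = (A dm^2 + B ds^2)/s^2 with A = 4, B = 1.
Substitute u = sqrt(A/B)*m: g = B*(du^2 + ds^2)/s^2, i.e. B times the
Poincare upper half-plane metric, which has constant Gaussian curvature -1.
Scaling a 2D metric by a constant c divides the Gaussian curvature by c,
so K = -1/B = -1/(1) = -1.0000 everywhere (the point (m, s) = (-4, 4) is irrelevant:
the curvature is constant).
Scalar curvature in dimension 2: R = 2K = -2/(1) = -2.0000.

-2.0000


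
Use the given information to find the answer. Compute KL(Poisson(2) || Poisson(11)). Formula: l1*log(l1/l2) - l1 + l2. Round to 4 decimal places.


KL divergence for Poisson:
KL = l1*log(l1/l2) - l1 + l2.
l1 = 2, l2 = 11.
log(2/11) = -1.704748.
l1*log(l1/l2) = 2 * -1.704748 = -3.409496.
KL = -3.409496 - 2 + 11 = 5.5905

5.5905


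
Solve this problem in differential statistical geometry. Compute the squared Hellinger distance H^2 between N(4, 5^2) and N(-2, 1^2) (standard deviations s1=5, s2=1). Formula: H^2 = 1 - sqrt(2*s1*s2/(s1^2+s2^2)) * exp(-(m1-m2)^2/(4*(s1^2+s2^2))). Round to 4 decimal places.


Squared Hellinger distance for Gaussians:
H^2 = 1 - sqrt(2*s1*s2/(s1^2+s2^2)) * exp(-(m1-m2)^2/(4*(s1^2+s2^2))).
s1^2 = 25, s2^2 = 1, s1^2+s2^2 = 26.
sqrt(2*5*1/(26)) = 0.620174.
(m1-m2)^2 = (6)^2 = 36.
exp(-36/(4*26)) = exp(-0.346154) = 0.707404.
H^2 = 1 - 0.620174*0.707404 = 0.5613

0.5613


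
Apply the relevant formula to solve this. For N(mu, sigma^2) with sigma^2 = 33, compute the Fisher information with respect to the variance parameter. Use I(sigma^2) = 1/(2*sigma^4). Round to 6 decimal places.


Fisher information for variance: I(sigma^2) = 1/(2*sigma^4).
sigma^2 = 33, so sigma^4 = 1089.
I = 1/(2*1089) = 1/2178 = 0.000459

0.000459


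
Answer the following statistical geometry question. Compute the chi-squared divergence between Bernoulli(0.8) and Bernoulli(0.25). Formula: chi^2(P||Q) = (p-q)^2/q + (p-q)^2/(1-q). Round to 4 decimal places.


Chi-squared divergence between Bernoulli distributions:
chi^2 = (p-q)^2/q + (p-q)^2/(1-q).
p = 0.8, q = 0.25, p-q = 0.55.
(p-q)^2 = 0.3025.
term1 = 0.3025/0.25 = 1.21.
term2 = 0.3025/0.75 = 0.403333.
chi^2 = 1.21 + 0.403333 = 1.6133

1.6133


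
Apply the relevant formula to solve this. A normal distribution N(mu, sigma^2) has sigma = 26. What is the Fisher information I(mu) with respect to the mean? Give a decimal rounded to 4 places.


The Fisher information for the mean of a normal distribution is I(mu) = 1/sigma^2.
sigma = 26, so sigma^2 = 676.
I(mu) = 1/676 = 0.0015

0.0015


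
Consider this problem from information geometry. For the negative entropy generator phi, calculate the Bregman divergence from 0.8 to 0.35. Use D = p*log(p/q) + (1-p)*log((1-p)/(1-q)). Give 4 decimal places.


Bregman divergence with negative entropy generator:
D = p*log(p/q) + (1-p)*log((1-p)/(1-q)).
p = 0.8, q = 0.35.
p*log(p/q) = 0.8*log(0.8/0.35) = 0.661343.
(1-p)*log((1-p)/(1-q)) = 0.2*log(0.2/0.65) = -0.235731.
D = 0.661343 + -0.235731 = 0.4256

0.4256


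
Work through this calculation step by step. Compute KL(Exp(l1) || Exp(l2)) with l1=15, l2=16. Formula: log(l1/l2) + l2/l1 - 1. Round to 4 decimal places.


KL divergence for exponential family:
KL = log(l1/l2) + l2/l1 - 1.
log(15/16) = -0.064539.
16/15 = 1.066667.
KL = -0.064539 + 1.066667 - 1 = 0.0021

0.0021


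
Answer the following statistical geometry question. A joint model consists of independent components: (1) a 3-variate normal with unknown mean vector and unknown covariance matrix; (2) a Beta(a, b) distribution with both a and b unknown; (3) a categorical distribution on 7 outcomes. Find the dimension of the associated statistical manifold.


The dimension of a statistical manifold equals the number of free
(independent) real parameters of the model. For a product of independent
blocks the parameter counts add.
- 3-variate normal: 3 (mean) + 3*4/2 = 6 (symmetric covariance) = 9.
- Beta (a, b): 2.
- categorical on 7 outcomes (probabilities sum to 1): 7-1 = 6.
Total = 9 + 2 + 6 = 17.
Dimension = 17

17


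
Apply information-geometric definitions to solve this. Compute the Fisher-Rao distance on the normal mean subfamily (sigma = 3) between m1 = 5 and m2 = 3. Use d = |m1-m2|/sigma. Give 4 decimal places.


On the fixed-variance normal subfamily, geodesic distance = |m1-m2|/sigma.
|5 - 3| = 2.
sigma = 3.
d = 2/3 = 0.6667

0.6667


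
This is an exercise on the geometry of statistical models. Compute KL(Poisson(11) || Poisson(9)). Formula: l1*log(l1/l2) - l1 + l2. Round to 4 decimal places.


KL divergence for Poisson:
KL = l1*log(l1/l2) - l1 + l2.
l1 = 11, l2 = 9.
log(11/9) = 0.200671.
l1*log(l1/l2) = 11 * 0.200671 = 2.207378.
KL = 2.207378 - 11 + 9 = 0.2074

0.2074


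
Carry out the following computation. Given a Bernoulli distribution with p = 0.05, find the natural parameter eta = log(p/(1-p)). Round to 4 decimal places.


Natural parameter for Bernoulli: eta = log(p/(1-p)).
p = 0.05, 1-p = 0.95.
p/(1-p) = 0.052632.
eta = log(0.052632) = -2.9444

-2.9444


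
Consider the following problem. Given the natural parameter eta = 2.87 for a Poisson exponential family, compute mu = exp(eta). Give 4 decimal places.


Expectation parameter for Poisson exponential family:
mu = exp(eta).
eta = 2.87.
mu = exp(2.87) = 17.6370

17.6370


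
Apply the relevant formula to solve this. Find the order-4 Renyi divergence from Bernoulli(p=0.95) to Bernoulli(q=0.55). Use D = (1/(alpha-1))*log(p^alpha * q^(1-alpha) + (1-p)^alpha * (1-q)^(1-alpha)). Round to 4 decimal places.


Renyi divergence of order alpha between Bernoulli distributions:
D = (1/(alpha-1))*log(p^alpha * q^(1-alpha) + (1-p)^alpha * (1-q)^(1-alpha)).
alpha = 4, p = 0.95, q = 0.55.
p^alpha * q^(1-alpha) = 0.95^4 * 0.55^-3 = 4.895605.
(1-p)^alpha * (1-q)^(1-alpha) = 0.05^4 * 0.45^-3 = 6.9e-05.
sum = 4.895605 + 6.9e-05 = 4.895673.
D = (1/3)*log(4.895673) = 0.5295

0.5295


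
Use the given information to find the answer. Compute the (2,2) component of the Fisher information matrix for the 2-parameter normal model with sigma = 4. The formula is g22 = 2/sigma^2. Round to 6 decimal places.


For the 2-parameter normal family, the Fisher metric has:
  g11 = 1/sigma^2, g22 = 2/sigma^2.
sigma = 4, sigma^2 = 16.
g22 = 0.125000

0.125000


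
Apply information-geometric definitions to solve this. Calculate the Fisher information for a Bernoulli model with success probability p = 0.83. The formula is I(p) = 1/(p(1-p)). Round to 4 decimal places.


For Bernoulli(p), Fisher information is I(p) = 1/(p*(1-p)).
p = 0.83, 1-p = 0.17.
p*(1-p) = 0.1411.
I(p) = 1/0.1411 = 7.0872

7.0872


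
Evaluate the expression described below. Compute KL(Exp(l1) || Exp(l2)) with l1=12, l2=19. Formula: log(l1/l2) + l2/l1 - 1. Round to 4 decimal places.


KL divergence for exponential family:
KL = log(l1/l2) + l2/l1 - 1.
log(12/19) = -0.459532.
19/12 = 1.583333.
KL = -0.459532 + 1.583333 - 1 = 0.1238

0.1238


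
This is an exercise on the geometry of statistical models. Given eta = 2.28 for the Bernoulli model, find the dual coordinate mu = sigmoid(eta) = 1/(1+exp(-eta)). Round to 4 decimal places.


Dual coordinate (expectation parameter) for Bernoulli:
mu = 1/(1+exp(-eta)).
eta = 2.28.
exp(-eta) = exp(-2.28) = 0.102284.
mu = 1/(1+0.102284) = 0.9072

0.9072


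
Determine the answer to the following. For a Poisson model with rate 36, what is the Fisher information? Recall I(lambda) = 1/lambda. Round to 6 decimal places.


Fisher information for Poisson: I(lambda) = 1/lambda.
lambda = 36.
I(lambda) = 1/36 = 0.027778

0.027778


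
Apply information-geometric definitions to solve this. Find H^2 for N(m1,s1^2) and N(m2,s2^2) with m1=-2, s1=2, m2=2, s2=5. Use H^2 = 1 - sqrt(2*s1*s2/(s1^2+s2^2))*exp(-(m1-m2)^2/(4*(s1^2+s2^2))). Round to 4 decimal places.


Squared Hellinger distance for Gaussians:
H^2 = 1 - sqrt(2*s1*s2/(s1^2+s2^2)) * exp(-(m1-m2)^2/(4*(s1^2+s2^2))).
s1^2 = 4, s2^2 = 25, s1^2+s2^2 = 29.
sqrt(2*2*5/(29)) = 0.830455.
(m1-m2)^2 = (-4)^2 = 16.
exp(-16/(4*29)) = exp(-0.137931) = 0.871159.
H^2 = 1 - 0.830455*0.871159 = 0.2765

0.2765


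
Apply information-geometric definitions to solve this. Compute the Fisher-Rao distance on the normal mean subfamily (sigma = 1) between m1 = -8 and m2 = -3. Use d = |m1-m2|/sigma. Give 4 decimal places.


On the fixed-variance normal subfamily, geodesic distance = |m1-m2|/sigma.
|-8 - -3| = 5.
sigma = 1.
d = 5/1 = 5.0000

5.0000


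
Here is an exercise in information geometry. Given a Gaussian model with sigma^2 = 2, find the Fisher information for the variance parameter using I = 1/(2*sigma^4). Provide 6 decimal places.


Fisher information for variance: I(sigma^2) = 1/(2*sigma^4).
sigma^2 = 2, so sigma^4 = 4.
I = 1/(2*4) = 1/8 = 0.125000

0.125000


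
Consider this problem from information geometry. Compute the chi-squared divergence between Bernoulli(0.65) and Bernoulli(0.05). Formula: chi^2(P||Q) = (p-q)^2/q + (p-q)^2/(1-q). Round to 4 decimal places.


Chi-squared divergence between Bernoulli distributions:
chi^2 = (p-q)^2/q + (p-q)^2/(1-q).
p = 0.65, q = 0.05, p-q = 0.6.
(p-q)^2 = 0.36.
term1 = 0.36/0.05 = 7.2.
term2 = 0.36/0.95 = 0.378947.
chi^2 = 7.2 + 0.378947 = 7.5789

7.5789


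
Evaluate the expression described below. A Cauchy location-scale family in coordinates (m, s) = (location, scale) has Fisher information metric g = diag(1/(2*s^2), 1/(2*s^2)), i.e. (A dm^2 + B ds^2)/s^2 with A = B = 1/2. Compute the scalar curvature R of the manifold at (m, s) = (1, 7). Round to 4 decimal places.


The metric has the form g = (A dm^2 + B ds^2)/s^2 with A = 1/2, B = 1/2.
Substitute u = sqrt(A/B)*m: g = B*(du^2 + ds^2)/s^2, i.e. B times the
Poincare upper half-plane metric, which has constant Gaussian curvature -1.
Scaling a 2D metric by a constant c divides the Gaussian curvature by c,
so K = -1/B = -1/(1/2) = -2.0000 everywhere (the point (m, s) = (1, 7) is irrelevant:
the curvature is constant).
Scalar curvature in dimension 2: R = 2K = -2/(1/2) = -4.0000.

-4.0000


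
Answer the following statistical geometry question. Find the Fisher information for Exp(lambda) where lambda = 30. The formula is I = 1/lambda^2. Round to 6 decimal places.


Fisher information for exponential: I(lambda) = 1/lambda^2.
lambda = 30, lambda^2 = 900.
I = 1/900 = 0.001111

0.001111


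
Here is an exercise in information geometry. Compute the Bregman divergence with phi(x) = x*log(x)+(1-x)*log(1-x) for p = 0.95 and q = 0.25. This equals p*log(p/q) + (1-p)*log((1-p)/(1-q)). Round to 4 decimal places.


Bregman divergence with negative entropy generator:
D = p*log(p/q) + (1-p)*log((1-p)/(1-q)).
p = 0.95, q = 0.25.
p*log(p/q) = 0.95*log(0.95/0.25) = 1.268251.
(1-p)*log((1-p)/(1-q)) = 0.05*log(0.05/0.75) = -0.135403.
D = 1.268251 + -0.135403 = 1.1328

1.1328


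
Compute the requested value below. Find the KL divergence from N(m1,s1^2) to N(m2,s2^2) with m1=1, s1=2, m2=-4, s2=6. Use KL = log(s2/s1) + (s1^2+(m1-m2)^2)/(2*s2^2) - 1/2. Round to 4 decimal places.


KL divergence between normal distributions:
KL = log(s2/s1) + (s1^2 + (m1-m2)^2)/(2*s2^2) - 1/2.
log(6/2) = 1.098612.
(2^2 + (1--4)^2)/(2*6^2) = (4 + 25)/72 = 0.402778.
KL = 1.098612 + 0.402778 - 0.5 = 1.0014

1.0014
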